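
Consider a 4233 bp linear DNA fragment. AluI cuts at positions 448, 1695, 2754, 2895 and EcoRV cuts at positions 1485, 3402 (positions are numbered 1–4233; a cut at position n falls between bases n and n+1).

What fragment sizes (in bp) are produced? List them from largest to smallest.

1059, 1037, 831, 507, 448, 210, 141 bp

Combined cut positions (sorted): 448, 1485, 1695, 2754, 2895, 3402.
Linear molecule, 6 cuts → 7 fragments:
  448 − 0 = 448 bp
  1485 − 448 = 1037 bp
  1695 − 1485 = 210 bp
  2754 − 1695 = 1059 bp
  2895 − 2754 = 141 bp
  3402 − 2895 = 507 bp
  4233 − 3402 = 831 bp
Sorted largest to smallest: 1059, 1037, 831, 507, 448, 210, 141 bp.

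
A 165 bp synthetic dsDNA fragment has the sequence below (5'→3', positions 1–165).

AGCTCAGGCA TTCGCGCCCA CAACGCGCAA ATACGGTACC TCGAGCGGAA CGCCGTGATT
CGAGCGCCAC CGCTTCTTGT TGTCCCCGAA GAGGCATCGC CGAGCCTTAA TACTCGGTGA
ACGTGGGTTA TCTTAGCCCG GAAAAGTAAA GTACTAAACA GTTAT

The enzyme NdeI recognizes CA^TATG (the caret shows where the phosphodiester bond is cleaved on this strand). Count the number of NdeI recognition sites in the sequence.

0

No occurrence of CATATG is present in the sequence.
NdeI does not cut: 0 sites.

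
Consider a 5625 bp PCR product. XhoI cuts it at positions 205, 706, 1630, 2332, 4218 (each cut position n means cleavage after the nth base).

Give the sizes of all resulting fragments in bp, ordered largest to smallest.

1886, 1407, 924, 702, 501, 205 bp

Linear molecule, 5 cuts → 6 fragments:
  205 − 0 = 205 bp
  706 − 205 = 501 bp
  1630 − 706 = 924 bp
  2332 − 1630 = 702 bp
  4218 − 2332 = 1886 bp
  5625 − 4218 = 1407 bp
Sorted largest to smallest: 1886, 1407, 924, 702, 501, 205 bp.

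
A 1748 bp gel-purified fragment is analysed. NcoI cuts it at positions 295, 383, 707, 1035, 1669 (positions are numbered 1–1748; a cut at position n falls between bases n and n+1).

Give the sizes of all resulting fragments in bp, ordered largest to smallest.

Linear molecule, 5 cuts → 6 fragments:
  295 − 0 = 295 bp
  383 − 295 = 88 bp
  707 − 383 = 324 bp
  1035 − 707 = 328 bp
  1669 − 1035 = 634 bp
  1748 − 1669 = 79 bp
Sorted largest to smallest: 634, 328, 324, 295, 88, 79 bp.

634, 328, 324, 295, 88, 79 bp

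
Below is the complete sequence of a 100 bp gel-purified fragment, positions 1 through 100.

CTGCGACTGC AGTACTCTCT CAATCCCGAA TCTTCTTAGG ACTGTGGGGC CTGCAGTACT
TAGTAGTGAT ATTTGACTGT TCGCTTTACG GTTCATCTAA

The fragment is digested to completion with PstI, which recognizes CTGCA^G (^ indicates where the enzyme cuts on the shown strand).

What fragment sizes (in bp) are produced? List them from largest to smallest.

PstI sites (CTGCAG) start at positions 7, 51.
PstI cuts after base 5 of each site (before the last base), so after positions 11, 55.
Linear molecule, 2 cuts → 3 fragments:
  1–11 → 11 bp
  12–55 → 44 bp
  56–100 → 45 bp
Sorted largest to smallest: 45, 44, 11 bp.

45, 44, 11 bp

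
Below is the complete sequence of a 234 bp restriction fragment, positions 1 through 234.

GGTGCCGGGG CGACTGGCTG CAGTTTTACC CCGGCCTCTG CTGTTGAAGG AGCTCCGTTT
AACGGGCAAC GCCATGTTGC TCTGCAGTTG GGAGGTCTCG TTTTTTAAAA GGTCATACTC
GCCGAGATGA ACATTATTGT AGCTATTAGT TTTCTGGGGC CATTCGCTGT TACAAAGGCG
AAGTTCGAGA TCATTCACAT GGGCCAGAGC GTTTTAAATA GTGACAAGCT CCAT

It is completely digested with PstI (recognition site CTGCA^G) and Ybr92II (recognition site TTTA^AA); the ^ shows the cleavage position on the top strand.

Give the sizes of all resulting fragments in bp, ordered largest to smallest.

PstI sites (CTGCAG) start at positions 18, 82.
PstI cuts after base 5 of each site (before the last base), so after positions 22, 86.
Ybr92II sites (TTTAAA) start at positions 104, 213.
Ybr92II cuts after base 4 of each site, so after positions 107, 216.
Combined cut positions: 22, 86, 107, 216.
Linear molecule, 4 cuts → 5 fragments:
  1–22 → 22 bp
  23–86 → 64 bp
  87–107 → 21 bp
  108–216 → 109 bp
  217–234 → 18 bp
Sorted largest to smallest: 109, 64, 22, 21, 18 bp.

109, 64, 22, 21, 18 bp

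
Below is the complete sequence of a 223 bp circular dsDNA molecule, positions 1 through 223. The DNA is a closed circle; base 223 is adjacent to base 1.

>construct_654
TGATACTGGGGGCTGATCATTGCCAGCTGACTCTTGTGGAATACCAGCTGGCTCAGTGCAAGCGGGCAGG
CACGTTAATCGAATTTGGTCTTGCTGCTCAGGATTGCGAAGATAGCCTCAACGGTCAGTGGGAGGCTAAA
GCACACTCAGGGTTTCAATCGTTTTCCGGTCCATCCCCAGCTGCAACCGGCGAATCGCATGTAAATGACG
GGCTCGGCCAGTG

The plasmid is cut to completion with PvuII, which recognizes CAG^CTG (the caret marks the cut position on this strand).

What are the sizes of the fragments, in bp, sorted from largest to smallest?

PvuII sites (CAGCTG) start at positions 24, 45, 178.
PvuII cuts after base 3 of each site, so after positions 26, 47, 180.
Circular molecule, 3 cuts → 3 fragments:
  27–47 → 21 bp
  48–180 → 133 bp
  181–223 then 1–26 → 43 + 26 = 69 bp
Sorted largest to smallest: 133, 69, 21 bp.

133, 69, 21 bp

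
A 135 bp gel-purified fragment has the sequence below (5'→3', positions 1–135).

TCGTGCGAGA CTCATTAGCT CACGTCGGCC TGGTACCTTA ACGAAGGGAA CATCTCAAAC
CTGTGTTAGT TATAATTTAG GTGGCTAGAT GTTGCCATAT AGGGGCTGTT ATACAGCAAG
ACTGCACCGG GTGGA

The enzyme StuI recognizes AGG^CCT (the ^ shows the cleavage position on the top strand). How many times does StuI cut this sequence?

No occurrence of AGGCCT is present in the sequence.
StuI does not cut: 0 sites.

0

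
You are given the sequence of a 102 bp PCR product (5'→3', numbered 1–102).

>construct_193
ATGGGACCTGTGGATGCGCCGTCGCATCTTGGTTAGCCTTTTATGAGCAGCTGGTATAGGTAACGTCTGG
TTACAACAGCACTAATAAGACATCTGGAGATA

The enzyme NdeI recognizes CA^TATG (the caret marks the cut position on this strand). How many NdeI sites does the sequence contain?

0

No occurrence of CATATG is present in the sequence.
NdeI does not cut: 0 sites.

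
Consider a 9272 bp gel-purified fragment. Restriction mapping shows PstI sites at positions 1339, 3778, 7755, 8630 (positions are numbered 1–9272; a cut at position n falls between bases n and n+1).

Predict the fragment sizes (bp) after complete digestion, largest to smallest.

3977, 2439, 1339, 875, 642 bp

Linear molecule, 4 cuts → 5 fragments:
  1339 − 0 = 1339 bp
  3778 − 1339 = 2439 bp
  7755 − 3778 = 3977 bp
  8630 − 7755 = 875 bp
  9272 − 8630 = 642 bp
Sorted largest to smallest: 3977, 2439, 1339, 875, 642 bp.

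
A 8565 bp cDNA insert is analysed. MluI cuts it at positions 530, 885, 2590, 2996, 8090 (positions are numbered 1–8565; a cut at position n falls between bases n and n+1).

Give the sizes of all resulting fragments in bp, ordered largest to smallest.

Linear molecule, 5 cuts → 6 fragments:
  530 − 0 = 530 bp
  885 − 530 = 355 bp
  2590 − 885 = 1705 bp
  2996 − 2590 = 406 bp
  8090 − 2996 = 5094 bp
  8565 − 8090 = 475 bp
Sorted largest to smallest: 5094, 1705, 530, 475, 406, 355 bp.

5094, 1705, 530, 475, 406, 355 bp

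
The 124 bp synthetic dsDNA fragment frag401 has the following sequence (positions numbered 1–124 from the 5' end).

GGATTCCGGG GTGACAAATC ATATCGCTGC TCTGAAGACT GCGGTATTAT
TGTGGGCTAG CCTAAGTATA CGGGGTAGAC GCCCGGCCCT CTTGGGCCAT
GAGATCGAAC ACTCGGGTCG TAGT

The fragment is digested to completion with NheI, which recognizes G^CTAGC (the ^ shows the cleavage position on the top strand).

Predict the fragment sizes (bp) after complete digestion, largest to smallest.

68, 56 bp

The NheI site (GCTAGC) starts at position 56.
NheI cuts after the first base of each site, so after position 56.
Linear molecule, 1 cut → 2 fragments:
  1–56 → 56 bp
  57–124 → 68 bp
Sorted largest to smallest: 68, 56 bp.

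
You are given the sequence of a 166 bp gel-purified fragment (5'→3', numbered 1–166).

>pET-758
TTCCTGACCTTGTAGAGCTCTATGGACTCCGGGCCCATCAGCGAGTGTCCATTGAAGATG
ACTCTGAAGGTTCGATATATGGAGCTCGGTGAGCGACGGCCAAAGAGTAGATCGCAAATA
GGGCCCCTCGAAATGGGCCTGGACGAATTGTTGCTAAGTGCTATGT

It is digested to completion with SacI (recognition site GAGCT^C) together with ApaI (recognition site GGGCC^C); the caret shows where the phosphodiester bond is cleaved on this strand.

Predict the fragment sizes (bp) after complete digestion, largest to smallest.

51, 41, 39, 19, 16 bp

SacI sites (GAGCTC) start at positions 15, 82.
SacI cuts after base 5 of each site (before the last base), so after positions 19, 86.
ApaI sites (GGGCCC) start at positions 31, 121.
ApaI cuts after base 5 of each site (before the last base), so after positions 35, 125.
Combined cut positions: 19, 35, 86, 125.
Linear molecule, 4 cuts → 5 fragments:
  1–19 → 19 bp
  20–35 → 16 bp
  36–86 → 51 bp
  87–125 → 39 bp
  126–166 → 41 bp
Sorted largest to smallest: 51, 41, 39, 19, 16 bp.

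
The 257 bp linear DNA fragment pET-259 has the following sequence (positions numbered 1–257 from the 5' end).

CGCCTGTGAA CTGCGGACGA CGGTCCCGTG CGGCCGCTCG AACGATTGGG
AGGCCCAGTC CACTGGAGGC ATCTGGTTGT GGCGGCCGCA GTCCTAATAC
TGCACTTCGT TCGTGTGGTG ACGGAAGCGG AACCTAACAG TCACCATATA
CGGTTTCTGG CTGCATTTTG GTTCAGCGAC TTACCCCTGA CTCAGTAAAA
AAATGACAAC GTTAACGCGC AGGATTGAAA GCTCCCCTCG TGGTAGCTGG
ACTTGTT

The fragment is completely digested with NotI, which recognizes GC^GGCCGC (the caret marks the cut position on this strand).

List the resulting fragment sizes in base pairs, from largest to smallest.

NotI sites (GCGGCCGC) start at positions 30, 82.
NotI cuts after base 2 of each site, so after positions 31, 83.
Linear molecule, 2 cuts → 3 fragments:
  1–31 → 31 bp
  32–83 → 52 bp
  84–257 → 174 bp
Sorted largest to smallest: 174, 52, 31 bp.

174, 52, 31 bp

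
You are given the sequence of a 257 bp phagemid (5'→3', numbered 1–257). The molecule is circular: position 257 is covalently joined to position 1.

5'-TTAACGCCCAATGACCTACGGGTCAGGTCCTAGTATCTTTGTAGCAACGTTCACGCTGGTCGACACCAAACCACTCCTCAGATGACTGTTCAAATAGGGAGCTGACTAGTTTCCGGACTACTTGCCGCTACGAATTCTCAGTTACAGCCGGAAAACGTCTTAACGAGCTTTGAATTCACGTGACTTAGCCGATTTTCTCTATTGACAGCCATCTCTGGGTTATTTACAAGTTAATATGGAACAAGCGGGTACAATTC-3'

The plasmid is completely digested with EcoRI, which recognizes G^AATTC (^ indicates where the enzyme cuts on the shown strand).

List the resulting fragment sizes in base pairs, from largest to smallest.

217, 40 bp

EcoRI sites (GAATTC) start at positions 132, 172.
EcoRI cuts after the first base of each site, so after positions 132, 172.
Circular molecule, 2 cuts → 2 fragments:
  133–172 → 40 bp
  173–257 then 1–132 → 85 + 132 = 217 bp
Sorted largest to smallest: 217, 40 bp.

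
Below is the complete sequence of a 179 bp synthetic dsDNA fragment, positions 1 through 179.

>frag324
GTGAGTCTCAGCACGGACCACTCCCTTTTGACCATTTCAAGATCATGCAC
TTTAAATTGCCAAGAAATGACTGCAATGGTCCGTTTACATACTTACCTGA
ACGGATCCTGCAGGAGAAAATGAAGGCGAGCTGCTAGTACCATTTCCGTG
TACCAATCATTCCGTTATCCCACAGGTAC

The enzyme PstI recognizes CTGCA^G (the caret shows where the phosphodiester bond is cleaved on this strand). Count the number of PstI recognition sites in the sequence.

1

CTGCAG occurs starting at position 108.
PstI cuts at 1 site.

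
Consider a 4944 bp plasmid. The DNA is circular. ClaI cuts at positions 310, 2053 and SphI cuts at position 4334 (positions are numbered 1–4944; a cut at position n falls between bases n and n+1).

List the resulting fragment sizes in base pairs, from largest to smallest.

Combined cut positions (sorted): 310, 2053, 4334.
Circular molecule, 3 cuts → 3 fragments:
  2053 − 310 = 1743 bp
  4334 − 2053 = 2281 bp
  wrap: 4944 − 4334 + 310 = 920 bp
Sorted largest to smallest: 2281, 1743, 920 bp.

2281, 1743, 920 bp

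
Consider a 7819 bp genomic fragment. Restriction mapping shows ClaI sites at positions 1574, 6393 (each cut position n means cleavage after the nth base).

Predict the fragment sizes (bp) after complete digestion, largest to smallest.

Linear molecule, 2 cuts → 3 fragments:
  1574 − 0 = 1574 bp
  6393 − 1574 = 4819 bp
  7819 − 6393 = 1426 bp
Sorted largest to smallest: 4819, 1574, 1426 bp.

4819, 1574, 1426 bp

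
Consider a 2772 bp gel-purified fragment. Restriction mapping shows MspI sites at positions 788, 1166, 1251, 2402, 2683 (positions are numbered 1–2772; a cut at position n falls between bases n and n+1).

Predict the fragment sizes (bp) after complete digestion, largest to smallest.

1151, 788, 378, 281, 89, 85 bp

Linear molecule, 5 cuts → 6 fragments:
  788 − 0 = 788 bp
  1166 − 788 = 378 bp
  1251 − 1166 = 85 bp
  2402 − 1251 = 1151 bp
  2683 − 2402 = 281 bp
  2772 − 2683 = 89 bp
Sorted largest to smallest: 1151, 788, 378, 281, 89, 85 bp.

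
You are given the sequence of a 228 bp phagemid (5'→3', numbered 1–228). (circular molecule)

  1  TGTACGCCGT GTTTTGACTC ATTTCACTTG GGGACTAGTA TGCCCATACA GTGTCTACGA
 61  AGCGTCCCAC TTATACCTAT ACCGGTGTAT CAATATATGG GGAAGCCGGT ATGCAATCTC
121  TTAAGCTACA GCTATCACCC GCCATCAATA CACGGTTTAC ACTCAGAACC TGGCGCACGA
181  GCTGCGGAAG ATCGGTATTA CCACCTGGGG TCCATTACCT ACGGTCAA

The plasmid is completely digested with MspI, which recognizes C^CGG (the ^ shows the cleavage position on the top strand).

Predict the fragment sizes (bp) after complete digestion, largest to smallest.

204, 24 bp

MspI sites (CCGG) start at positions 82, 106.
MspI cuts after the first base of each site, so after positions 82, 106.
Circular molecule, 2 cuts → 2 fragments:
  83–106 → 24 bp
  107–228 then 1–82 → 122 + 82 = 204 bp
Sorted largest to smallest: 204, 24 bp.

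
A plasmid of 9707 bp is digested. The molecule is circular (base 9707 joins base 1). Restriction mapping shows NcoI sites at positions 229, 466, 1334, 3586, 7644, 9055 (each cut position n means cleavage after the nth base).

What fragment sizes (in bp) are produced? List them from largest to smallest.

Circular molecule, 6 cuts → 6 fragments:
  466 − 229 = 237 bp
  1334 − 466 = 868 bp
  3586 − 1334 = 2252 bp
  7644 − 3586 = 4058 bp
  9055 − 7644 = 1411 bp
  wrap: 9707 − 9055 + 229 = 881 bp
Sorted largest to smallest: 4058, 2252, 1411, 881, 868, 237 bp.

4058, 2252, 1411, 881, 868, 237 bp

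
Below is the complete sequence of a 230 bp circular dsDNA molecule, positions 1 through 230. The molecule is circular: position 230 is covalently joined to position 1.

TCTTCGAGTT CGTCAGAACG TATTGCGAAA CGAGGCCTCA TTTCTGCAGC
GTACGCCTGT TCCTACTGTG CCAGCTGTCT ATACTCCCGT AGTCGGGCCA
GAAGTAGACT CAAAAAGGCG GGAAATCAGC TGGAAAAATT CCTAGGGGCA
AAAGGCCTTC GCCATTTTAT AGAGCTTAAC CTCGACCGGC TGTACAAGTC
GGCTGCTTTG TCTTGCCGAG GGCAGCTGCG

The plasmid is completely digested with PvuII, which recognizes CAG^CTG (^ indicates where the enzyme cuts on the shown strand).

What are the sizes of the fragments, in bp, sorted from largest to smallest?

PvuII sites (CAGCTG) start at positions 72, 127, 223.
PvuII cuts after base 3 of each site, so after positions 74, 129, 225.
Circular molecule, 3 cuts → 3 fragments:
  75–129 → 55 bp
  130–225 → 96 bp
  226–230 then 1–74 → 5 + 74 = 79 bp
Sorted largest to smallest: 96, 79, 55 bp.

96, 79, 55 bp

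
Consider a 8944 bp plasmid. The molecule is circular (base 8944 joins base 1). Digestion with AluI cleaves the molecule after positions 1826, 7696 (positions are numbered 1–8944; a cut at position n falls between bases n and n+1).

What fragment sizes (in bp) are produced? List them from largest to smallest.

Circular molecule, 2 cuts → 2 fragments:
  7696 − 1826 = 5870 bp
  wrap: 8944 − 7696 + 1826 = 3074 bp
Sorted largest to smallest: 5870, 3074 bp.

5870, 3074 bp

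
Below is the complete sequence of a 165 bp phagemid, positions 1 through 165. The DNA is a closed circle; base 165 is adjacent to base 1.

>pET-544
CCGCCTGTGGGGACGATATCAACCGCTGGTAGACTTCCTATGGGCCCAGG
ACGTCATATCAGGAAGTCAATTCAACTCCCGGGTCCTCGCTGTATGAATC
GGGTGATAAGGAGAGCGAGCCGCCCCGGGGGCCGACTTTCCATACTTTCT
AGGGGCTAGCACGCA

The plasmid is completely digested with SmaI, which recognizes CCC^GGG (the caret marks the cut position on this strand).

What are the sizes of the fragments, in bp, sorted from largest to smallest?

119, 46 bp

SmaI sites (CCCGGG) start at positions 78, 124.
SmaI cuts after base 3 of each site, so after positions 80, 126.
Circular molecule, 2 cuts → 2 fragments:
  81–126 → 46 bp
  127–165 then 1–80 → 39 + 80 = 119 bp
Sorted largest to smallest: 119, 46 bp.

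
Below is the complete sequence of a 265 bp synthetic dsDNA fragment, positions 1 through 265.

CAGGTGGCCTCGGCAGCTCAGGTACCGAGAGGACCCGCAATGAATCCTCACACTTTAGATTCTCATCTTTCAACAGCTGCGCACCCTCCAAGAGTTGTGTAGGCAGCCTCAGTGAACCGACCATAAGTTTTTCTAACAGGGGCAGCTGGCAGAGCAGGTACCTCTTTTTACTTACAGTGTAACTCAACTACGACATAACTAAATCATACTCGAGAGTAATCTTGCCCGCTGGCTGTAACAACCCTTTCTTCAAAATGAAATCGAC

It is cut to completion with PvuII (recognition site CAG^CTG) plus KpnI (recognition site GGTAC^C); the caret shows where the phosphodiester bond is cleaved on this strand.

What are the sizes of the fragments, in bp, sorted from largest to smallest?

104, 69, 51, 25, 16 bp

PvuII sites (CAGCTG) start at positions 74, 143.
PvuII cuts after base 3 of each site, so after positions 76, 145.
KpnI sites (GGTACC) start at positions 21, 157.
KpnI cuts after base 5 of each site (before the last base), so after positions 25, 161.
Combined cut positions: 25, 76, 145, 161.
Linear molecule, 4 cuts → 5 fragments:
  1–25 → 25 bp
  26–76 → 51 bp
  77–145 → 69 bp
  146–161 → 16 bp
  162–265 → 104 bp
Sorted largest to smallest: 104, 69, 51, 25, 16 bp.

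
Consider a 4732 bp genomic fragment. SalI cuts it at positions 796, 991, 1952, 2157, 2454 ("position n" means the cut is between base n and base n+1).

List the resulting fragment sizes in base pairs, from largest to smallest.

2278, 961, 796, 297, 205, 195 bp

Linear molecule, 5 cuts → 6 fragments:
  796 − 0 = 796 bp
  991 − 796 = 195 bp
  1952 − 991 = 961 bp
  2157 − 1952 = 205 bp
  2454 − 2157 = 297 bp
  4732 − 2454 = 2278 bp
Sorted largest to smallest: 2278, 961, 796, 297, 205, 195 bp.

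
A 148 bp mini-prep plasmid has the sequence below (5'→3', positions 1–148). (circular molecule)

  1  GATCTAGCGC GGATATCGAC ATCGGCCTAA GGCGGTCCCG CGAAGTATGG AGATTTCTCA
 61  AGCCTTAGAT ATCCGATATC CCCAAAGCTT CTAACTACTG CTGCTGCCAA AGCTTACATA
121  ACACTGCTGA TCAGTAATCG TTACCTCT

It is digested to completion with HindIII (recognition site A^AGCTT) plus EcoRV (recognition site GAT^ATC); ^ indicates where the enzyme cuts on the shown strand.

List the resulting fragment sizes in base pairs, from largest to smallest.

56, 52, 25, 8, 7 bp

HindIII sites (AAGCTT) start at positions 85, 110.
HindIII cuts after the first base of each site, so after positions 85, 110.
EcoRV sites (GATATC) start at positions 12, 68, 75.
EcoRV cuts after base 3 of each site, so after positions 14, 70, 77.
Combined cut positions: 14, 70, 77, 85, 110.
Circular molecule, 5 cuts → 5 fragments:
  15–70 → 56 bp
  71–77 → 7 bp
  78–85 → 8 bp
  86–110 → 25 bp
  111–148 then 1–14 → 38 + 14 = 52 bp
Sorted largest to smallest: 56, 52, 25, 8, 7 bp.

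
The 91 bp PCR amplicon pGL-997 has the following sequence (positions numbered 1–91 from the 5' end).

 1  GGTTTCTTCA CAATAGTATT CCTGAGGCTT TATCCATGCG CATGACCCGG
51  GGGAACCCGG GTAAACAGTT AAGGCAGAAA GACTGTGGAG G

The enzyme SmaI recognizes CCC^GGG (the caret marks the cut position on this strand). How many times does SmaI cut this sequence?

CCCGGG occurs starting at positions 46, 56.
SmaI cuts at 2 sites.

2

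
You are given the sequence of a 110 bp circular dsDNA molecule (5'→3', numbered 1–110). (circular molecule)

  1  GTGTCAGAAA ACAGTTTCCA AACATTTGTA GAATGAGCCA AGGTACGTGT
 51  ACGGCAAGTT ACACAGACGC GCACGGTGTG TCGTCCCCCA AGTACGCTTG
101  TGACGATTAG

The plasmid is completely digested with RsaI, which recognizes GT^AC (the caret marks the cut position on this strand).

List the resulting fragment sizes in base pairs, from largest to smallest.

61, 43, 6 bp

RsaI sites (GTAC) start at positions 43, 49, 92.
RsaI cuts after base 2 of each site, so after positions 44, 50, 93.
Circular molecule, 3 cuts → 3 fragments:
  45–50 → 6 bp
  51–93 → 43 bp
  94–110 then 1–44 → 17 + 44 = 61 bp
Sorted largest to smallest: 61, 43, 6 bp.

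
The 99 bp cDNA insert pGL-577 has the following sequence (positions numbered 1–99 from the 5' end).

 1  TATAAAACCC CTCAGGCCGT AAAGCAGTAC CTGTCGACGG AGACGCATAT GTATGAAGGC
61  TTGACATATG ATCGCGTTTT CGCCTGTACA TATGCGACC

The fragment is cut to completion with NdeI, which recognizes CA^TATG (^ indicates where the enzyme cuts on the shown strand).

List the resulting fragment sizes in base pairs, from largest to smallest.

NdeI sites (CATATG) start at positions 46, 65, 89.
NdeI cuts after base 2 of each site, so after positions 47, 66, 90.
Linear molecule, 3 cuts → 4 fragments:
  1–47 → 47 bp
  48–66 → 19 bp
  67–90 → 24 bp
  91–99 → 9 bp
Sorted largest to smallest: 47, 24, 19, 9 bp.

47, 24, 19, 9 bp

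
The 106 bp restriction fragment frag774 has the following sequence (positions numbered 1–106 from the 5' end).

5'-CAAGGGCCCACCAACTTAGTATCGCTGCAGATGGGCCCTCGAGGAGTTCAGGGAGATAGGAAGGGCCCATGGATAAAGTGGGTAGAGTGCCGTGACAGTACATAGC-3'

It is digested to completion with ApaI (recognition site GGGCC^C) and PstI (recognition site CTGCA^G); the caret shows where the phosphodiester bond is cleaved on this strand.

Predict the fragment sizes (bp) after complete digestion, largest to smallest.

ApaI sites (GGGCCC) start at positions 4, 33, 63.
ApaI cuts after base 5 of each site (before the last base), so after positions 8, 37, 67.
The PstI site (CTGCAG) starts at position 25.
PstI cuts after base 5 of each site (before the last base), so after position 29.
Combined cut positions: 8, 29, 37, 67.
Linear molecule, 4 cuts → 5 fragments:
  1–8 → 8 bp
  9–29 → 21 bp
  30–37 → 8 bp
  38–67 → 30 bp
  68–106 → 39 bp
Sorted largest to smallest: 39, 30, 21, 8, 8 bp.

39, 30, 21, 8, 8 bp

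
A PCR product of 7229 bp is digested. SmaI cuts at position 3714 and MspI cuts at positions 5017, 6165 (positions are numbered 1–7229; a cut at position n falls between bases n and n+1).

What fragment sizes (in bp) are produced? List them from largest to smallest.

3714, 1303, 1148, 1064 bp

Combined cut positions (sorted): 3714, 5017, 6165.
Linear molecule, 3 cuts → 4 fragments:
  3714 − 0 = 3714 bp
  5017 − 3714 = 1303 bp
  6165 − 5017 = 1148 bp
  7229 − 6165 = 1064 bp
Sorted largest to smallest: 3714, 1303, 1148, 1064 bp.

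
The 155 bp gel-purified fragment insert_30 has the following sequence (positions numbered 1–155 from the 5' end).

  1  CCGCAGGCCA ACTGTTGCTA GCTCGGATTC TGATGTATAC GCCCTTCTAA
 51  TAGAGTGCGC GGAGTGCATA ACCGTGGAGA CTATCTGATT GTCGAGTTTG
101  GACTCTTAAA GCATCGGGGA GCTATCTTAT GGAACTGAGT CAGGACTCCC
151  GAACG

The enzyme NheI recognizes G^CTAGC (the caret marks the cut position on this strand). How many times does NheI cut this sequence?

GCTAGC occurs starting at position 17.
NheI cuts at 1 site.

1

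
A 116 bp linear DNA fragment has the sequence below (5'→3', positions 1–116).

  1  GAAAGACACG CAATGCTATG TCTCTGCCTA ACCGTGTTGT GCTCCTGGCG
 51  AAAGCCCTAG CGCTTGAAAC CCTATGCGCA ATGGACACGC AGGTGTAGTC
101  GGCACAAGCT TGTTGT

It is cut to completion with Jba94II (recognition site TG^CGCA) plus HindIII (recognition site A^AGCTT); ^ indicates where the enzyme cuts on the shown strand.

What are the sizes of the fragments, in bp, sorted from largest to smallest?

The Jba94II site (TGCGCA) starts at position 75.
Jba94II cuts after base 2 of each site, so after position 76.
The HindIII site (AAGCTT) starts at position 106.
HindIII cuts after the first base of each site, so after position 106.
Combined cut positions: 76, 106.
Linear molecule, 2 cuts → 3 fragments:
  1–76 → 76 bp
  77–106 → 30 bp
  107–116 → 10 bp
Sorted largest to smallest: 76, 30, 10 bp.

76, 30, 10 bp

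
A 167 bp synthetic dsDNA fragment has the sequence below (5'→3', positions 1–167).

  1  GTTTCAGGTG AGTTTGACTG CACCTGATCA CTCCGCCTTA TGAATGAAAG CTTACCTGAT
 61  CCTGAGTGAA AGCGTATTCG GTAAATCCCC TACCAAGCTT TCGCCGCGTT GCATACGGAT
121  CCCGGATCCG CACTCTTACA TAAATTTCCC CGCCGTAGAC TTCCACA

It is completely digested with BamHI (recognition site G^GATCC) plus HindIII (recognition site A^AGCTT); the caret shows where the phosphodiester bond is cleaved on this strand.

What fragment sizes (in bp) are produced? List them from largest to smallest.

BamHI sites (GGATCC) start at positions 117, 124.
BamHI cuts after the first base of each site, so after positions 117, 124.
HindIII sites (AAGCTT) start at positions 48, 95.
HindIII cuts after the first base of each site, so after positions 48, 95.
Combined cut positions: 48, 95, 117, 124.
Linear molecule, 4 cuts → 5 fragments:
  1–48 → 48 bp
  49–95 → 47 bp
  96–117 → 22 bp
  118–124 → 7 bp
  125–167 → 43 bp
Sorted largest to smallest: 48, 47, 43, 22, 7 bp.

48, 47, 43, 22, 7 bp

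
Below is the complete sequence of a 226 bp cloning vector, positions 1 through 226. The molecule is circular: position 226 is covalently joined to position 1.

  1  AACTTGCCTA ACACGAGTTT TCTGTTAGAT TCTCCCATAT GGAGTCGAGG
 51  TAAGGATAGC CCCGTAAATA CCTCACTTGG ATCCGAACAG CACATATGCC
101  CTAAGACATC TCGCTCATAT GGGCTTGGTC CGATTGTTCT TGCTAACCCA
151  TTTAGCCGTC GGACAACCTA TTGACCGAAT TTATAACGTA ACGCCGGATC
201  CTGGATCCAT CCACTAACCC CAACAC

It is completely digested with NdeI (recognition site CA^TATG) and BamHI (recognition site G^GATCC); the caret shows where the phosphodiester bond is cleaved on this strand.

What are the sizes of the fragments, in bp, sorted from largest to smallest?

79, 60, 42, 23, 15, 7 bp

NdeI sites (CATATG) start at positions 36, 93, 116.
NdeI cuts after base 2 of each site, so after positions 37, 94, 117.
BamHI sites (GGATCC) start at positions 79, 196, 203.
BamHI cuts after the first base of each site, so after positions 79, 196, 203.
Combined cut positions: 37, 79, 94, 117, 196, 203.
Circular molecule, 6 cuts → 6 fragments:
  38–79 → 42 bp
  80–94 → 15 bp
  95–117 → 23 bp
  118–196 → 79 bp
  197–203 → 7 bp
  204–226 then 1–37 → 23 + 37 = 60 bp
Sorted largest to smallest: 79, 60, 42, 23, 15, 7 bp.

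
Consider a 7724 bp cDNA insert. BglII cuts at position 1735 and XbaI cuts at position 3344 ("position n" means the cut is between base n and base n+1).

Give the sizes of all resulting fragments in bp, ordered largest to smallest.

Combined cut positions (sorted): 1735, 3344.
Linear molecule, 2 cuts → 3 fragments:
  1735 − 0 = 1735 bp
  3344 − 1735 = 1609 bp
  7724 − 3344 = 4380 bp
Sorted largest to smallest: 4380, 1735, 1609 bp.

4380, 1735, 1609 bp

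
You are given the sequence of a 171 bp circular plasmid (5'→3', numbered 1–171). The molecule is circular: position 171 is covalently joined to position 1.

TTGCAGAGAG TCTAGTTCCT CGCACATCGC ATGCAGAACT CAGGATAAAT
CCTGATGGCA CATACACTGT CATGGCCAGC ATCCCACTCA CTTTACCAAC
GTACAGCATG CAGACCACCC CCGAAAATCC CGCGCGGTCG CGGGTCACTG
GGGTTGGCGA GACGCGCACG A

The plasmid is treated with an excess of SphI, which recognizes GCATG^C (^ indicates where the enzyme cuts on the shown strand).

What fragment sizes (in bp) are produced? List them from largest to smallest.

SphI sites (GCATGC) start at positions 29, 106.
SphI cuts after base 5 of each site (before the last base), so after positions 33, 110.
Circular molecule, 2 cuts → 2 fragments:
  34–110 → 77 bp
  111–171 then 1–33 → 61 + 33 = 94 bp
Sorted largest to smallest: 94, 77 bp.

94, 77 bp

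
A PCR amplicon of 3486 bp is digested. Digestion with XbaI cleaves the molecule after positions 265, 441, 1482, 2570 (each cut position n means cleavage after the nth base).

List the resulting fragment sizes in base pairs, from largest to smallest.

1088, 1041, 916, 265, 176 bp

Linear molecule, 4 cuts → 5 fragments:
  265 − 0 = 265 bp
  441 − 265 = 176 bp
  1482 − 441 = 1041 bp
  2570 − 1482 = 1088 bp
  3486 − 2570 = 916 bp
Sorted largest to smallest: 1088, 1041, 916, 265, 176 bp.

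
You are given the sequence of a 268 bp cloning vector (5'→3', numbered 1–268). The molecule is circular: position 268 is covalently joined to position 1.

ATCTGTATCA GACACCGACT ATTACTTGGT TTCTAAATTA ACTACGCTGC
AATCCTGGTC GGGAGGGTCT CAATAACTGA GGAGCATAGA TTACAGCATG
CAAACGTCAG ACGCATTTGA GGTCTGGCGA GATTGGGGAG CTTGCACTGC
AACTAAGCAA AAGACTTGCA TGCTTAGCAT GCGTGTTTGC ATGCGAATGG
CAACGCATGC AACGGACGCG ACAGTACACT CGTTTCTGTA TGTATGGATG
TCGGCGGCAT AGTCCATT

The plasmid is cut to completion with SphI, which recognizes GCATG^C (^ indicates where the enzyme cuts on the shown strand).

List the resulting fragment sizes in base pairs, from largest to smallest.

159, 72, 16, 12, 9 bp

SphI sites (GCATGC) start at positions 96, 168, 177, 189, 205.
SphI cuts after base 5 of each site (before the last base), so after positions 100, 172, 181, 193, 209.
Circular molecule, 5 cuts → 5 fragments:
  101–172 → 72 bp
  173–181 → 9 bp
  182–193 → 12 bp
  194–209 → 16 bp
  210–268 then 1–100 → 59 + 100 = 159 bp
Sorted largest to smallest: 159, 72, 16, 12, 9 bp.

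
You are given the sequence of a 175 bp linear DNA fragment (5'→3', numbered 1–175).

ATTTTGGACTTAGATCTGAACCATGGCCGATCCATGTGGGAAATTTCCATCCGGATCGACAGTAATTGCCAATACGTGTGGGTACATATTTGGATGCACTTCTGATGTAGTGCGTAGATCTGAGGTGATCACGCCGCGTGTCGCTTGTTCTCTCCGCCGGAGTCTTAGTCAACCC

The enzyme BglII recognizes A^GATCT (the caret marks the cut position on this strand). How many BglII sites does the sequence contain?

AGATCT occurs starting at positions 12, 116.
BglII cuts at 2 sites.

2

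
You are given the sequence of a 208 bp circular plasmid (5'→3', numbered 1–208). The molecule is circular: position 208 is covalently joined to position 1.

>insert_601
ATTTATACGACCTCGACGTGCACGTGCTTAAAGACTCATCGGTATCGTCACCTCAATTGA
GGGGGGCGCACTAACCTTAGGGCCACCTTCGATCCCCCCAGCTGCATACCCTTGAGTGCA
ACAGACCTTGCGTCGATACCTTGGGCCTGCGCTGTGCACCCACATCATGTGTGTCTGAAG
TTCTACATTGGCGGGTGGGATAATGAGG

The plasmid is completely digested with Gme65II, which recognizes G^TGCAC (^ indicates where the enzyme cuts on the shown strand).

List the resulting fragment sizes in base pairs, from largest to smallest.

136, 72 bp

Gme65II sites (GTGCAC) start at positions 18, 154.
Gme65II cuts after the first base of each site, so after positions 18, 154.
Circular molecule, 2 cuts → 2 fragments:
  19–154 → 136 bp
  155–208 then 1–18 → 54 + 18 = 72 bp
Sorted largest to smallest: 136, 72 bp.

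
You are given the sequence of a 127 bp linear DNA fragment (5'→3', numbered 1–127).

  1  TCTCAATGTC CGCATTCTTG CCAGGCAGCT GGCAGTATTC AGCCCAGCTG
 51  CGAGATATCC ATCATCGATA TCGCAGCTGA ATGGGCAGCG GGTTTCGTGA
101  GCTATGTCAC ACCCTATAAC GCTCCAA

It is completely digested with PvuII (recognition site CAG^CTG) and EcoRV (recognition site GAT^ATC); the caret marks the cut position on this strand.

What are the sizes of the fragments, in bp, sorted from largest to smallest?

PvuII sites (CAGCTG) start at positions 26, 45, 74.
PvuII cuts after base 3 of each site, so after positions 28, 47, 76.
EcoRV sites (GATATC) start at positions 54, 67.
EcoRV cuts after base 3 of each site, so after positions 56, 69.
Combined cut positions: 28, 47, 56, 69, 76.
Linear molecule, 5 cuts → 6 fragments:
  1–28 → 28 bp
  29–47 → 19 bp
  48–56 → 9 bp
  57–69 → 13 bp
  70–76 → 7 bp
  77–127 → 51 bp
Sorted largest to smallest: 51, 28, 19, 13, 9, 7 bp.

51, 28, 19, 13, 9, 7 bp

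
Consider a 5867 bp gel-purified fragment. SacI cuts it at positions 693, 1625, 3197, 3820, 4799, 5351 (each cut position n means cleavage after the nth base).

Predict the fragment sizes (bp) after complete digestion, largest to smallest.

1572, 979, 932, 693, 623, 552, 516 bp

Linear molecule, 6 cuts → 7 fragments:
  693 − 0 = 693 bp
  1625 − 693 = 932 bp
  3197 − 1625 = 1572 bp
  3820 − 3197 = 623 bp
  4799 − 3820 = 979 bp
  5351 − 4799 = 552 bp
  5867 − 5351 = 516 bp
Sorted largest to smallest: 1572, 979, 932, 693, 623, 552, 516 bp.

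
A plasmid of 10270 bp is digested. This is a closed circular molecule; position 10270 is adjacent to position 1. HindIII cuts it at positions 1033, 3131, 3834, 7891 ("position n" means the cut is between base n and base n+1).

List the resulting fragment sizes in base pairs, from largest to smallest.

4057, 3412, 2098, 703 bp

Circular molecule, 4 cuts → 4 fragments:
  3131 − 1033 = 2098 bp
  3834 − 3131 = 703 bp
  7891 − 3834 = 4057 bp
  wrap: 10270 − 7891 + 1033 = 3412 bp
Sorted largest to smallest: 4057, 3412, 2098, 703 bp.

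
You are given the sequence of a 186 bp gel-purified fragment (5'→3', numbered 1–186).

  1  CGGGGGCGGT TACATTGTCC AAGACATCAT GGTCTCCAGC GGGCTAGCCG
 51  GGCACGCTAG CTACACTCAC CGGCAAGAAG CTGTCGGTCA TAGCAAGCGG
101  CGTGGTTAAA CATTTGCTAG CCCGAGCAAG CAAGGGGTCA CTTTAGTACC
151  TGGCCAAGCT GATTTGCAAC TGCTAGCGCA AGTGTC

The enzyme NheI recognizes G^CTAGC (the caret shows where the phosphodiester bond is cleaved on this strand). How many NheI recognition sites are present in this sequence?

GCTAGC occurs starting at positions 43, 56, 116, 172.
NheI cuts at 4 sites.

4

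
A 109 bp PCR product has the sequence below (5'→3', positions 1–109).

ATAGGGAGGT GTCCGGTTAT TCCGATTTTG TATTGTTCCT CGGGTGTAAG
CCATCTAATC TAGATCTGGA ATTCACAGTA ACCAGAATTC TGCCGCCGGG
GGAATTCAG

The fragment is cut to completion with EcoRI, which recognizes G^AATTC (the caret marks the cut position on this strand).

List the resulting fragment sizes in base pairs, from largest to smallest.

EcoRI sites (GAATTC) start at positions 69, 85, 102.
EcoRI cuts after the first base of each site, so after positions 69, 85, 102.
Linear molecule, 3 cuts → 4 fragments:
  1–69 → 69 bp
  70–85 → 16 bp
  86–102 → 17 bp
  103–109 → 7 bp
Sorted largest to smallest: 69, 17, 16, 7 bp.

69, 17, 16, 7 bp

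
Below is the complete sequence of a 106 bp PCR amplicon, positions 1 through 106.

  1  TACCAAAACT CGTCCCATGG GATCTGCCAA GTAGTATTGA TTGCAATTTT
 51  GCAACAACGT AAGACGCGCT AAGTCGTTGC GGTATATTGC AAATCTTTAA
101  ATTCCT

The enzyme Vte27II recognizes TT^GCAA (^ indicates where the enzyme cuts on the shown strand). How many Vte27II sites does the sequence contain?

TTGCAA occurs starting at positions 41, 49, 87.
Vte27II cuts at 3 sites.

3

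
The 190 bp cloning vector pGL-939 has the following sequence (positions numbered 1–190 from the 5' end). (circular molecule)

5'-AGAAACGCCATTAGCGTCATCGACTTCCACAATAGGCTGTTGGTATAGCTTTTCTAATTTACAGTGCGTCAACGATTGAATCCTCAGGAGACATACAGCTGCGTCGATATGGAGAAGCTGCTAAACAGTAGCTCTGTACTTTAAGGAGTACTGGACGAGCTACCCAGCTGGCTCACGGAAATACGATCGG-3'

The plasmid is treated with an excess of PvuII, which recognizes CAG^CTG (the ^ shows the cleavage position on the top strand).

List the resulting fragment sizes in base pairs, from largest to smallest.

121, 69 bp

PvuII sites (CAGCTG) start at positions 96, 165.
PvuII cuts after base 3 of each site, so after positions 98, 167.
Circular molecule, 2 cuts → 2 fragments:
  99–167 → 69 bp
  168–190 then 1–98 → 23 + 98 = 121 bp
Sorted largest to smallest: 121, 69 bp.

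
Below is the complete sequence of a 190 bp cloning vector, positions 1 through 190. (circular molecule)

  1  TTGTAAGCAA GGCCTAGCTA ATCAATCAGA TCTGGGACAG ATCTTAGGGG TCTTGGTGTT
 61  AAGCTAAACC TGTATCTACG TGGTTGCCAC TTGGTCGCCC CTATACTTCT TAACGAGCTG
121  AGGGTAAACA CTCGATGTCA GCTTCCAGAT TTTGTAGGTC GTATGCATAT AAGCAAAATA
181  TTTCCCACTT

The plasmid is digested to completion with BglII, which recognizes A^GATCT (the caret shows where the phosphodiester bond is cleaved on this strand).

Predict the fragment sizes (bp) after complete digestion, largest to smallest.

179, 11 bp

BglII sites (AGATCT) start at positions 28, 39.
BglII cuts after the first base of each site, so after positions 28, 39.
Circular molecule, 2 cuts → 2 fragments:
  29–39 → 11 bp
  40–190 then 1–28 → 151 + 28 = 179 bp
Sorted largest to smallest: 179, 11 bp.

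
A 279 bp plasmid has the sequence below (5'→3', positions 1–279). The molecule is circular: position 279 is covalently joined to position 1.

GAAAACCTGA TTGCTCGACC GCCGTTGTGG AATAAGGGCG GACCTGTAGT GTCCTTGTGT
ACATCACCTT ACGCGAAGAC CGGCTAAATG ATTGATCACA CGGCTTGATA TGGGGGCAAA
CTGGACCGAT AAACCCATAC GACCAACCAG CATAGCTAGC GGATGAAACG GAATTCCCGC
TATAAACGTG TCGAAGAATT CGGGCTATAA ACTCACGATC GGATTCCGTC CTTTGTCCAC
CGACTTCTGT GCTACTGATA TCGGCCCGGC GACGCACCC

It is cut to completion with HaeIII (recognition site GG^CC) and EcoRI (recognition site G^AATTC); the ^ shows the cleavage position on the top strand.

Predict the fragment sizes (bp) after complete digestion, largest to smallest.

186, 68, 25 bp

The HaeIII site (GGCC) starts at position 263.
HaeIII cuts after base 2 of each site, so after position 264.
EcoRI sites (GAATTC) start at positions 171, 196.
EcoRI cuts after the first base of each site, so after positions 171, 196.
Combined cut positions: 171, 196, 264.
Circular molecule, 3 cuts → 3 fragments:
  172–196 → 25 bp
  197–264 → 68 bp
  265–279 then 1–171 → 15 + 171 = 186 bp
Sorted largest to smallest: 186, 68, 25 bp.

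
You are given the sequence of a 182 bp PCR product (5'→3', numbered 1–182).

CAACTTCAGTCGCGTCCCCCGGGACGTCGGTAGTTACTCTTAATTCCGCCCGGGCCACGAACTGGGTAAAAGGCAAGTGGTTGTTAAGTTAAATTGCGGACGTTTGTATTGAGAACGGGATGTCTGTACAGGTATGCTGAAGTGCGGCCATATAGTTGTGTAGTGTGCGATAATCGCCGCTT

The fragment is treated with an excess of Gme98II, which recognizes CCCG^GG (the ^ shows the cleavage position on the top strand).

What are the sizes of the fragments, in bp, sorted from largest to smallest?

Gme98II sites (CCCGGG) start at positions 18, 49.
Gme98II cuts after base 4 of each site, so after positions 21, 52.
Linear molecule, 2 cuts → 3 fragments:
  1–21 → 21 bp
  22–52 → 31 bp
  53–182 → 130 bp
Sorted largest to smallest: 130, 31, 21 bp.

130, 31, 21 bp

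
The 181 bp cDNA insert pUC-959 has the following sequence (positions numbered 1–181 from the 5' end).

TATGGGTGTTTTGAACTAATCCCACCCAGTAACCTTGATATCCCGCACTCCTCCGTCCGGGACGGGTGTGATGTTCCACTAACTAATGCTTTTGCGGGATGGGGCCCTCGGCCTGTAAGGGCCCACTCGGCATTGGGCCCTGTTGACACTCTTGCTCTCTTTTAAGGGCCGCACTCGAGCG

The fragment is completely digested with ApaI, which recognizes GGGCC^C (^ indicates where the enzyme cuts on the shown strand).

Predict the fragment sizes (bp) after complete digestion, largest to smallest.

ApaI sites (GGGCCC) start at positions 102, 119, 135.
ApaI cuts after base 5 of each site (before the last base), so after positions 106, 123, 139.
Linear molecule, 3 cuts → 4 fragments:
  1–106 → 106 bp
  107–123 → 17 bp
  124–139 → 16 bp
  140–181 → 42 bp
Sorted largest to smallest: 106, 42, 17, 16 bp.

106, 42, 17, 16 bp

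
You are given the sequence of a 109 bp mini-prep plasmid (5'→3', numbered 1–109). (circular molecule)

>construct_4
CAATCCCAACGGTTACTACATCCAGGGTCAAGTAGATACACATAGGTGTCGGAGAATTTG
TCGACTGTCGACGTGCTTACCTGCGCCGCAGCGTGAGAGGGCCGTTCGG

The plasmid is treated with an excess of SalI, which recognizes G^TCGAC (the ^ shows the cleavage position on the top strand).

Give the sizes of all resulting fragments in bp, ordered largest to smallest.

SalI sites (GTCGAC) start at positions 60, 67.
SalI cuts after the first base of each site, so after positions 60, 67.
Circular molecule, 2 cuts → 2 fragments:
  61–67 → 7 bp
  68–109 then 1–60 → 42 + 60 = 102 bp
Sorted largest to smallest: 102, 7 bp.

102, 7 bp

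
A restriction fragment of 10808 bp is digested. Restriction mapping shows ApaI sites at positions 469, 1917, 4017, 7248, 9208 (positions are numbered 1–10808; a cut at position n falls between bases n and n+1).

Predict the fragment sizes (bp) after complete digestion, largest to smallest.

Linear molecule, 5 cuts → 6 fragments:
  469 − 0 = 469 bp
  1917 − 469 = 1448 bp
  4017 − 1917 = 2100 bp
  7248 − 4017 = 3231 bp
  9208 − 7248 = 1960 bp
  10808 − 9208 = 1600 bp
Sorted largest to smallest: 3231, 2100, 1960, 1600, 1448, 469 bp.

3231, 2100, 1960, 1600, 1448, 469 bp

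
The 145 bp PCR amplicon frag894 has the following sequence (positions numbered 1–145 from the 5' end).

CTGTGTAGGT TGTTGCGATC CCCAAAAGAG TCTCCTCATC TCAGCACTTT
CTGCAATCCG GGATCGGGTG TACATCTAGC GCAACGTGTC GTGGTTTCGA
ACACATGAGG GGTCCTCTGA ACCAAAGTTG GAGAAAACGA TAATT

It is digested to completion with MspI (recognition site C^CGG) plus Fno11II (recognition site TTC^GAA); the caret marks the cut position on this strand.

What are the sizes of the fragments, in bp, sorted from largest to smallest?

58, 47, 40 bp

The MspI site (CCGG) starts at position 58.
MspI cuts after the first base of each site, so after position 58.
The Fno11II site (TTCGAA) starts at position 96.
Fno11II cuts after base 3 of each site, so after position 98.
Combined cut positions: 58, 98.
Linear molecule, 2 cuts → 3 fragments:
  1–58 → 58 bp
  59–98 → 40 bp
  99–145 → 47 bp
Sorted largest to smallest: 58, 47, 40 bp.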